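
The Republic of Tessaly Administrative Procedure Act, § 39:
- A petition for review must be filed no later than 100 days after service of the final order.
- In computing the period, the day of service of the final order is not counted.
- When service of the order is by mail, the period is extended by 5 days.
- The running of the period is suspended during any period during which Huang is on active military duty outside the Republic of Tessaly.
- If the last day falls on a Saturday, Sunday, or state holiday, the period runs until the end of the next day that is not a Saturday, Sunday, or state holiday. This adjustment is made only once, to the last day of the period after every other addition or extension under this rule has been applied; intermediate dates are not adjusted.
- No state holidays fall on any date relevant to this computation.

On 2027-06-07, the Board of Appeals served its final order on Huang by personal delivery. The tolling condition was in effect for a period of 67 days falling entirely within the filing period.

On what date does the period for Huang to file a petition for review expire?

100 days after 2027-06-07 is September 15, 2027.
Service was not by mail, so no mail extension applies.
Tolling adds 67 days: September 15, 2027 + 67 days = November 21, 2027.
November 21, 2027 is Sunday. The next qualifying day is November 22, 2027.

November 22, 2027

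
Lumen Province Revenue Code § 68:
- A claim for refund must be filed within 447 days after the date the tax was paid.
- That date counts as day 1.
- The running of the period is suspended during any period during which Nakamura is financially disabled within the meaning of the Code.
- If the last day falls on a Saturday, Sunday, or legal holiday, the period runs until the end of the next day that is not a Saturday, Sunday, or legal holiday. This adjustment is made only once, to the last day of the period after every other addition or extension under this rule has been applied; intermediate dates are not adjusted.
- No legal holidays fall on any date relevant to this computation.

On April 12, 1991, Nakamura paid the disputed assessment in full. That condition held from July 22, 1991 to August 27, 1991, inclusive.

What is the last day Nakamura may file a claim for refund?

August 7, 1992

Counting April 12, 1991 as day 1, day 447 is July 1, 1992.
From July 22, 1991 through August 27, 1991 inclusive is 37 days; tolling adds 37 days: July 1, 1992 + 37 days = August 7, 1992.
August 7, 1992 is a Friday and not a legal holiday, so no extension applies.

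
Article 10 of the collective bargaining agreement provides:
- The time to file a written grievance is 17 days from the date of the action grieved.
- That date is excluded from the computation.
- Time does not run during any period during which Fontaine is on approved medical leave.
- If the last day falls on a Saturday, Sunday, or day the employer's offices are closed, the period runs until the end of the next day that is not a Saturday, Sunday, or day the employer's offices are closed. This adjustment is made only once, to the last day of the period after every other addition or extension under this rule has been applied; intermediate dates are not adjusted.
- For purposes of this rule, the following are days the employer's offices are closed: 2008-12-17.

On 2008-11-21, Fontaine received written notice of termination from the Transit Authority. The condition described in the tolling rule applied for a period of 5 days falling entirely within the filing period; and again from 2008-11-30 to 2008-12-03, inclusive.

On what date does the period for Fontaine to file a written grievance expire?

17 days after 2008-11-21 is December 8, 2008.
Tolling adds 5 days: December 8, 2008 + 5 days = December 13, 2008.
From November 30, 2008 through December 3, 2008 inclusive is 4 days; tolling adds 4 days: December 13, 2008 + 4 days = December 17, 2008.
December 17, 2008 is a listed holiday. The next qualifying day is December 18, 2008.

December 18, 2008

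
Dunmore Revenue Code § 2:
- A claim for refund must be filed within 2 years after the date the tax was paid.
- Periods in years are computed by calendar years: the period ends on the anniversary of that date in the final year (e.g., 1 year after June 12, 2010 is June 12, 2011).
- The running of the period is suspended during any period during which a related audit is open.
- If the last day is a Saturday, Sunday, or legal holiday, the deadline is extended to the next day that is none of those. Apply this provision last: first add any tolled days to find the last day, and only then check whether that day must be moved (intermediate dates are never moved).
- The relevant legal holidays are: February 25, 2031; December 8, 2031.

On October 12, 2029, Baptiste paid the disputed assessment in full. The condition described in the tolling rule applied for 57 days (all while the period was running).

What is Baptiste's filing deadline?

December 9, 2031

2 years after October 12, 2029 is October 12, 2031.
Tolling adds 57 days: October 12, 2031 + 57 days = December 8, 2031.
December 8, 2031 is a listed holiday. The next qualifying day is December 9, 2031.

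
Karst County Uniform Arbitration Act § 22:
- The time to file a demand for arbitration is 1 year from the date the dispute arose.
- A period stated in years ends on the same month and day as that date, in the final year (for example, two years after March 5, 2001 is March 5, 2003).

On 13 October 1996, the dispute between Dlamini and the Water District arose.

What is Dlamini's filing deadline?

1 year after 13 October 1996 is October 13, 1997.

October 13, 1997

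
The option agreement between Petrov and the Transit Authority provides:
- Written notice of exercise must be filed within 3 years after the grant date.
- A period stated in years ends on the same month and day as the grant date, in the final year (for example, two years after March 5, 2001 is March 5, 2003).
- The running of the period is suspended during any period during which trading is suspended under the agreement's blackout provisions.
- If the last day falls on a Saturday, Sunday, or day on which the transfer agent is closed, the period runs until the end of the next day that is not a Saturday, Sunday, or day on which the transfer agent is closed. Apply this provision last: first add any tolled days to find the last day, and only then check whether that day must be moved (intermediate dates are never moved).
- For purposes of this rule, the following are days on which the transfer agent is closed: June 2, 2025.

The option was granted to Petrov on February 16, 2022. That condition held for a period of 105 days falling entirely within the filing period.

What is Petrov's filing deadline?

June 3, 2025

3 years after February 16, 2022 is February 16, 2025.
Tolling adds 105 days: February 16, 2025 + 105 days = June 1, 2025.
June 1, 2025 is Sunday; June 2, 2025 is a listed holiday. The next qualifying day is June 3, 2025.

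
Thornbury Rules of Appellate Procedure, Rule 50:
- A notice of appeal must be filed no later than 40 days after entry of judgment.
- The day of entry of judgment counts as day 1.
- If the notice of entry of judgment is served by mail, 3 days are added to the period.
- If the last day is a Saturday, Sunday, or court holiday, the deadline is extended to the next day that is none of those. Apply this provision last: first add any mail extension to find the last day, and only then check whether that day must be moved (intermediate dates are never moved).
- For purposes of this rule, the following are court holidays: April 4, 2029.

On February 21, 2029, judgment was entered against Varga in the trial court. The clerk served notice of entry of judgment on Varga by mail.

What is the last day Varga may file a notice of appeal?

Counting February 21, 2029 as day 1, day 40 is April 1, 2029.
Service was by mail, adding 3 days: April 1, 2029 + 3 days = April 4, 2029.
April 4, 2029 is a listed holiday. The next qualifying day is April 5, 2029.

April 5, 2029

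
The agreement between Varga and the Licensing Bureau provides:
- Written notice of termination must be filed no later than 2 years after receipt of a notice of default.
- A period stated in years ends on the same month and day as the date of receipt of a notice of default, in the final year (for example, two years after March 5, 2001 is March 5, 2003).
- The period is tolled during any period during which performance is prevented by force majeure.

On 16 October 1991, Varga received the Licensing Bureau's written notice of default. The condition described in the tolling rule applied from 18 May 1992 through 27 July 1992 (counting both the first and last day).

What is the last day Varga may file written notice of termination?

December 26, 1993

2 years after 16 October 1991 is October 16, 1993.
From May 18, 1992 through July 27, 1992 inclusive is 71 days; tolling adds 71 days: October 16, 1993 + 71 days = December 26, 1993.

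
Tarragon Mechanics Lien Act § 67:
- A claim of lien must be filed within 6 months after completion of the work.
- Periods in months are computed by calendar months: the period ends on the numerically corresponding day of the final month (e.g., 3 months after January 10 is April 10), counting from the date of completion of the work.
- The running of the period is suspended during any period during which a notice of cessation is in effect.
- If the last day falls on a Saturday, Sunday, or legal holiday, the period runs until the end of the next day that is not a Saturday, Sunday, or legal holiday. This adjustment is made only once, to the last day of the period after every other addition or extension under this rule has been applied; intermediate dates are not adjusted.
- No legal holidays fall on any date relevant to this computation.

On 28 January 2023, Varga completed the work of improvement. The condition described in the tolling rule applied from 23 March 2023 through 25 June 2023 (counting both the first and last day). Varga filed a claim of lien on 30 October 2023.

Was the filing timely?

6 months after 28 January 2023 is July 28, 2023.
From March 23, 2023 through June 25, 2023 inclusive is 95 days; tolling adds 95 days: July 28, 2023 + 95 days = October 31, 2023.
October 31, 2023 is a Tuesday and not a legal holiday, so no extension applies.
The deadline is October 31, 2023; the filing on October 30, 2023 is on or before that date.

Yes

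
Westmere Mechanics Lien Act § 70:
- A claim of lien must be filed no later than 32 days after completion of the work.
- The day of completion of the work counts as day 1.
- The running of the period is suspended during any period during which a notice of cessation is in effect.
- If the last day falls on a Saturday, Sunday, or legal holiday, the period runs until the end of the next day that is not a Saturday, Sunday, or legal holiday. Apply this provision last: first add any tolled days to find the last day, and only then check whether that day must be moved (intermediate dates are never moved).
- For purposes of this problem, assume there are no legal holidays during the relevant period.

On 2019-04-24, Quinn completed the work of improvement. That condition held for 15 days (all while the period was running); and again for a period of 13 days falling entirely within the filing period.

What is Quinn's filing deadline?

June 24, 2019

Counting 2019-04-24 as day 1, day 32 is May 25, 2019.
Tolling adds 15 days: May 25, 2019 + 15 days = June 9, 2019.
Tolling adds 13 days: June 9, 2019 + 13 days = June 22, 2019.
June 22, 2019 is Saturday; June 23, 2019 is Sunday. The next qualifying day is June 24, 2019.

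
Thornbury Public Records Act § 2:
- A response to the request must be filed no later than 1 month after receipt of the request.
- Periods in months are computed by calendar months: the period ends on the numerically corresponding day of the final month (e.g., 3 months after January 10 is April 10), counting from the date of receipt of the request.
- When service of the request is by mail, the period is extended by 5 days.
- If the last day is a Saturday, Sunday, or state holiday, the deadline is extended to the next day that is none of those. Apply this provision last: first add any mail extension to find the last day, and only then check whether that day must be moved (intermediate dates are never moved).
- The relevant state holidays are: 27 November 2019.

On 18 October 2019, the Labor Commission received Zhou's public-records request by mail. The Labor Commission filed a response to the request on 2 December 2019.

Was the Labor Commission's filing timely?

No

1 month after 18 October 2019 is November 18, 2019.
Service was by mail, adding 5 days: November 18, 2019 + 5 days = November 23, 2019.
November 23, 2019 is Saturday; November 24, 2019 is Sunday. The next qualifying day is November 25, 2019.
The deadline is November 25, 2019; the filing on December 2, 2019 is after that date.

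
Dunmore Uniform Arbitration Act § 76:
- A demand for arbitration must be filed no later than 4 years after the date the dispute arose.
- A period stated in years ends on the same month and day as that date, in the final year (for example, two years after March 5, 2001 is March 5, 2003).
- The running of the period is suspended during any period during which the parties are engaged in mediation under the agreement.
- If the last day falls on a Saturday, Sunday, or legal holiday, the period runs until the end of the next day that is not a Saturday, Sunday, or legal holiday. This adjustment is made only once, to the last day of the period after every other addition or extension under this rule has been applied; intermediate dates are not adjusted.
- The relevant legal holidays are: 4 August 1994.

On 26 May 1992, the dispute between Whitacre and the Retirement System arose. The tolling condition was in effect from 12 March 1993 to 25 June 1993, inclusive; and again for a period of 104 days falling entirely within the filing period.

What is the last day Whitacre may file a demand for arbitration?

December 23, 1996

4 years after 26 May 1992 is May 26, 1996.
From March 12, 1993 through June 25, 1993 inclusive is 106 days; tolling adds 106 days: May 26, 1996 + 106 days = September 9, 1996.
Tolling adds 104 days: September 9, 1996 + 104 days = December 22, 1996.
December 22, 1996 is Sunday. The next qualifying day is December 23, 1996.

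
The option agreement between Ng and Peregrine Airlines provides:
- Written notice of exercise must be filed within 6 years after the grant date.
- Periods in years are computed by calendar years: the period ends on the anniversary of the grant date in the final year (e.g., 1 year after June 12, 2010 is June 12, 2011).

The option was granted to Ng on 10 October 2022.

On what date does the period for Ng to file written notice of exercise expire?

6 years after 10 October 2022 is October 10, 2028.

October 10, 2028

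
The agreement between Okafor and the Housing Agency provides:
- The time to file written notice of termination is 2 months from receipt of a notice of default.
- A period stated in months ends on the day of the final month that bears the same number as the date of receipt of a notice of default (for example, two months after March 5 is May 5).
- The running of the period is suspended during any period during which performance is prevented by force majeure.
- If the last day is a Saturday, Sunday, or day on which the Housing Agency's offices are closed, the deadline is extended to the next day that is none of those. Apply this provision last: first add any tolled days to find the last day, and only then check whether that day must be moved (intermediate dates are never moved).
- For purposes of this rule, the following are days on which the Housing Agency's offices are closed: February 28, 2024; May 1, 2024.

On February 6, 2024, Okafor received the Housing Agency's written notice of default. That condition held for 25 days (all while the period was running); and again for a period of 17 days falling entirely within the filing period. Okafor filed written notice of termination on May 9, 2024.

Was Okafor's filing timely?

Yes

2 months after February 6, 2024 is April 6, 2024.
Tolling adds 25 days: April 6, 2024 + 25 days = May 1, 2024.
Tolling adds 17 days: May 1, 2024 + 17 days = May 18, 2024.
May 18, 2024 is Saturday; May 19, 2024 is Sunday. The next qualifying day is May 20, 2024.
The deadline is May 20, 2024; the filing on May 9, 2024 is on or before that date.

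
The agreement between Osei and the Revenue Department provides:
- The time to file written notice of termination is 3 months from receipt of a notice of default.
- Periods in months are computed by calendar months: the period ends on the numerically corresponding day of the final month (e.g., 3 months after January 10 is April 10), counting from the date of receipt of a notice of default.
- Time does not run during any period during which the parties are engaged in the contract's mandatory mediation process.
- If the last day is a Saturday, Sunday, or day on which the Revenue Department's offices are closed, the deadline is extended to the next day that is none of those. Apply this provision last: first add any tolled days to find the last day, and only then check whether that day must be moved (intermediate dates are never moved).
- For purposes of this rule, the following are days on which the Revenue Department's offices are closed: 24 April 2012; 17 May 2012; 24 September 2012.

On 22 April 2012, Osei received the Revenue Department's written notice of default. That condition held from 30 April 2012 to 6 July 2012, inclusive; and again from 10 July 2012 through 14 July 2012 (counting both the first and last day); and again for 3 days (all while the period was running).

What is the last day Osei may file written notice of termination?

3 months after 22 April 2012 is July 22, 2012.
From April 30, 2012 through July 6, 2012 inclusive is 68 days; tolling adds 68 days: July 22, 2012 + 68 days = September 28, 2012.
From July 10, 2012 through July 14, 2012 inclusive is 5 days; tolling adds 5 days: September 28, 2012 + 5 days = October 3, 2012.
Tolling adds 3 days: October 3, 2012 + 3 days = October 6, 2012.
October 6, 2012 is Saturday; October 7, 2012 is Sunday. The next qualifying day is October 8, 2012.

October 8, 2012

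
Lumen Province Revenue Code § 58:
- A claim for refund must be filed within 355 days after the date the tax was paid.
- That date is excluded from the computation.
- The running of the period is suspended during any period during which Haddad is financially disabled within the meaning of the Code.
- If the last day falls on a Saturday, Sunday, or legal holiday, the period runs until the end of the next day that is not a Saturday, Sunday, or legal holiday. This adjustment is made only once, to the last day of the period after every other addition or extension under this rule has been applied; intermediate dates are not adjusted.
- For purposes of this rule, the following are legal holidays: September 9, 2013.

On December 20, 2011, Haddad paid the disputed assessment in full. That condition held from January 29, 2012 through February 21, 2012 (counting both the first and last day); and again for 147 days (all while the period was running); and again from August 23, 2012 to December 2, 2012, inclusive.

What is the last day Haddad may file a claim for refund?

355 days after December 20, 2011 is December 9, 2012.
From January 29, 2012 through February 21, 2012 inclusive is 24 days; tolling adds 24 days: December 9, 2012 + 24 days = January 2, 2013.
Tolling adds 147 days: January 2, 2013 + 147 days = May 29, 2013.
From August 23, 2012 through December 2, 2012 inclusive is 102 days; tolling adds 102 days: May 29, 2013 + 102 days = September 8, 2013.
September 8, 2013 is Sunday; September 9, 2013 is a listed holiday. The next qualifying day is September 10, 2013.

September 10, 2013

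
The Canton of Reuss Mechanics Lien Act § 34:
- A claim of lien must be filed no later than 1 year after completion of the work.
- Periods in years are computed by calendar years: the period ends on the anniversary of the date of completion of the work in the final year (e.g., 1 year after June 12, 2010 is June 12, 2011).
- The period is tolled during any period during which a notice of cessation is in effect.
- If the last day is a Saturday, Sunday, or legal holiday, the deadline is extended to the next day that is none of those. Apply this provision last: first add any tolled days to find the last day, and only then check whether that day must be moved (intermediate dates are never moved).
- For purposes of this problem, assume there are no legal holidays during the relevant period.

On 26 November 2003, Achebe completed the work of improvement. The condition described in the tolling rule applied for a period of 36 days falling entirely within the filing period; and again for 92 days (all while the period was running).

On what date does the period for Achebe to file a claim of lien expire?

1 year after 26 November 2003 is November 26, 2004.
Tolling adds 36 days: November 26, 2004 + 36 days = January 1, 2005.
Tolling adds 92 days: January 1, 2005 + 92 days = April 3, 2005.
April 3, 2005 is Sunday. The next qualifying day is April 4, 2005.

April 4, 2005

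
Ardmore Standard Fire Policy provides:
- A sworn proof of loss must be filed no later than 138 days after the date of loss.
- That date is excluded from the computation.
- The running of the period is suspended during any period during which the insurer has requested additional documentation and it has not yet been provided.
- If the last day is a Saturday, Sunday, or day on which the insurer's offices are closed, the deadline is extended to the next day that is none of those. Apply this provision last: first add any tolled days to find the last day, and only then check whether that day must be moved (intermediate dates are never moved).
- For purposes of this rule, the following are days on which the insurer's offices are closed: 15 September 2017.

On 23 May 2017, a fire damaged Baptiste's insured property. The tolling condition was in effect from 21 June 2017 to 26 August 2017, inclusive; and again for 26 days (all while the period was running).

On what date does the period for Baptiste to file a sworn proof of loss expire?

January 9, 2018

138 days after 23 May 2017 is October 8, 2017.
From June 21, 2017 through August 26, 2017 inclusive is 67 days; tolling adds 67 days: October 8, 2017 + 67 days = December 14, 2017.
Tolling adds 26 days: December 14, 2017 + 26 days = January 9, 2018.
January 9, 2018 is a Tuesday and not a day on which the insurer's offices are closed, so no extension applies.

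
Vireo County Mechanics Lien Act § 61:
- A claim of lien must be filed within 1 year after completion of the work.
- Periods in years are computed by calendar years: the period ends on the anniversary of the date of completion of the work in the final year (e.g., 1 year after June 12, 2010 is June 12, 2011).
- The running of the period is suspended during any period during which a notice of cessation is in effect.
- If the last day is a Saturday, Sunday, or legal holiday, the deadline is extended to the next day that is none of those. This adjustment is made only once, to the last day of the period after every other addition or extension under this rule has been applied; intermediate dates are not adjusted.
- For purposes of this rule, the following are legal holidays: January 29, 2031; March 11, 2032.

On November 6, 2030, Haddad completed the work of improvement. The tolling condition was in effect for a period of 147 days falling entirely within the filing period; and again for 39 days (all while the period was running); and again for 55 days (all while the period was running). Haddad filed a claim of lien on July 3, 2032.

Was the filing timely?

Yes

1 year after November 6, 2030 is November 6, 2031.
Tolling adds 147 days: November 6, 2031 + 147 days = April 1, 2032.
Tolling adds 39 days: April 1, 2032 + 39 days = May 10, 2032.
Tolling adds 55 days: May 10, 2032 + 55 days = July 4, 2032.
July 4, 2032 is Sunday. The next qualifying day is July 5, 2032.
The deadline is July 5, 2032; the filing on July 3, 2032 is on or before that date.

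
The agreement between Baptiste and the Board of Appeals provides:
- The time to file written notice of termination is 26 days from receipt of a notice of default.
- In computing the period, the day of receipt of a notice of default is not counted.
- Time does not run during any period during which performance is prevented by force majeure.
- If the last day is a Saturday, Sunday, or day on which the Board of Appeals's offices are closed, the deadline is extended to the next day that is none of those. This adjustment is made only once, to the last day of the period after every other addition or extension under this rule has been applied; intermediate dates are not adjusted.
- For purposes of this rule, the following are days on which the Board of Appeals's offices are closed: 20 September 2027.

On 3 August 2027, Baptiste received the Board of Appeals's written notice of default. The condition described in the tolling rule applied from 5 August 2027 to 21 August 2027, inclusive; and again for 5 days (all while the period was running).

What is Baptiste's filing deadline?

September 21, 2027

26 days after 3 August 2027 is August 29, 2027.
From August 5, 2027 through August 21, 2027 inclusive is 17 days; tolling adds 17 days: August 29, 2027 + 17 days = September 15, 2027.
Tolling adds 5 days: September 15, 2027 + 5 days = September 20, 2027.
September 20, 2027 is a listed holiday. The next qualifying day is September 21, 2027.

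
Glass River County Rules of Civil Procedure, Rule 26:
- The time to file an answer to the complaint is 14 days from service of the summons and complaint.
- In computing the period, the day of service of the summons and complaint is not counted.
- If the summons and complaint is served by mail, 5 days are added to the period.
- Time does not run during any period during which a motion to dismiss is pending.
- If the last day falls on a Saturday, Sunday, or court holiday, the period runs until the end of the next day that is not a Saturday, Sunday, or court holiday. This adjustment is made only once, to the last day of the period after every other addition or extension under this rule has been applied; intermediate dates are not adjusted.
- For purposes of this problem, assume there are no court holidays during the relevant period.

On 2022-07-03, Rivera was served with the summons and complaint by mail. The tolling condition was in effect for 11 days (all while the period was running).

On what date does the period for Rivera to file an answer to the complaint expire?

August 2, 2022

14 days after 2022-07-03 is July 17, 2022.
Service was by mail, adding 5 days: July 17, 2022 + 5 days = July 22, 2022.
Tolling adds 11 days: July 22, 2022 + 11 days = August 2, 2022.
August 2, 2022 is a Tuesday and not a court holiday, so no extension applies.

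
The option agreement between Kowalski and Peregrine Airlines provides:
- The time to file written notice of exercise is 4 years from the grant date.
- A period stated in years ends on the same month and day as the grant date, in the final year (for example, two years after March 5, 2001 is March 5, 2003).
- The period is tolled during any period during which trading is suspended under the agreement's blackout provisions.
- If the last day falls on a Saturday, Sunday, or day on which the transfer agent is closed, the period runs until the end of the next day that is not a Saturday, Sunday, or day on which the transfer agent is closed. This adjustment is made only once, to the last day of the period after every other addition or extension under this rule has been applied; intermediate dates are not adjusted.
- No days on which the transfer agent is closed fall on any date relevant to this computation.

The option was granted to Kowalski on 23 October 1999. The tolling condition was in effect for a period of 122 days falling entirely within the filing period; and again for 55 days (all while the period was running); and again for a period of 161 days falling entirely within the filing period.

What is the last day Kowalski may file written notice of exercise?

4 years after 23 October 1999 is October 23, 2003.
Tolling adds 122 days: October 23, 2003 + 122 days = February 22, 2004.
Tolling adds 55 days: February 22, 2004 + 55 days = April 17, 2004.
Tolling adds 161 days: April 17, 2004 + 161 days = September 25, 2004.
September 25, 2004 is Saturday; September 26, 2004 is Sunday. The next qualifying day is September 27, 2004.

September 27, 2004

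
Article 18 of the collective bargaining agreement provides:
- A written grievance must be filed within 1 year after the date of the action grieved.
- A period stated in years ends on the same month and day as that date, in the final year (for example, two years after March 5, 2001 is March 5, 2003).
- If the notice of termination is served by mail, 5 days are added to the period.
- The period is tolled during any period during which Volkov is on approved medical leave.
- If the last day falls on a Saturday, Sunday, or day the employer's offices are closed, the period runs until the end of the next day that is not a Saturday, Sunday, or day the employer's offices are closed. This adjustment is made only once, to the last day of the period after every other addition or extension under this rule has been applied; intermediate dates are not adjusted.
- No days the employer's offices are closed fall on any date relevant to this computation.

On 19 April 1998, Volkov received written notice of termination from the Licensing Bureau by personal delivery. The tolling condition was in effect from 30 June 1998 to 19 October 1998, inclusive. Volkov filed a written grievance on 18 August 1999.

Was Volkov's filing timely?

No

1 year after 19 April 1998 is April 19, 1999.
Service was not by mail, so no mail extension applies.
From June 30, 1998 through October 19, 1998 inclusive is 112 days; tolling adds 112 days: April 19, 1999 + 112 days = August 9, 1999.
August 9, 1999 is a Monday and not a day the employer's offices are closed, so no extension applies.
The deadline is August 9, 1999; the filing on August 18, 1999 is after that date.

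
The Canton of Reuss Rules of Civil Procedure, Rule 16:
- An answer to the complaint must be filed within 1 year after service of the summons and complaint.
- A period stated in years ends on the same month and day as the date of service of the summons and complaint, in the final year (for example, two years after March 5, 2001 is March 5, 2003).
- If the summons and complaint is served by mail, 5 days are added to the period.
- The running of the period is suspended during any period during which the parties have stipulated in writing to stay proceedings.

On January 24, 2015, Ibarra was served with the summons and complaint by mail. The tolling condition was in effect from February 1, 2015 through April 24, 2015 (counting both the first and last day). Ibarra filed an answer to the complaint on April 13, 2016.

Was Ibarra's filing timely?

Yes

1 year after January 24, 2015 is January 24, 2016.
Service was by mail, adding 5 days: January 24, 2016 + 5 days = January 29, 2016.
From February 1, 2015 through April 24, 2015 inclusive is 83 days; tolling adds 83 days: January 29, 2016 + 83 days = April 21, 2016.
The deadline is April 21, 2016; the filing on April 13, 2016 is on or before that date.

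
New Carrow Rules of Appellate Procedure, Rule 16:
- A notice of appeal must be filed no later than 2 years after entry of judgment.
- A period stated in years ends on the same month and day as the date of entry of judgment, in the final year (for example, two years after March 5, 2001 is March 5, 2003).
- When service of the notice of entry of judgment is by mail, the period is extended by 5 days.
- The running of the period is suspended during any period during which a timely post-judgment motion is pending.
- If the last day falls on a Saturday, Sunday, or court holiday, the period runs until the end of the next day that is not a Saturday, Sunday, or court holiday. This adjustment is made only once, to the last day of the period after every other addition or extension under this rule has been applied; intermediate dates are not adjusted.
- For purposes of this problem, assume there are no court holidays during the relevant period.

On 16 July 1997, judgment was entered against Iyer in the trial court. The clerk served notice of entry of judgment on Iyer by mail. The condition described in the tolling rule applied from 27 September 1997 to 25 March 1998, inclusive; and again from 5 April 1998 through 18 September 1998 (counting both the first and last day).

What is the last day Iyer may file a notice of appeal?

2 years after 16 July 1997 is July 16, 1999.
Service was by mail, adding 5 days: July 16, 1999 + 5 days = July 21, 1999.
From September 27, 1997 through March 25, 1998 inclusive is 180 days; tolling adds 180 days: July 21, 1999 + 180 days = January 17, 2000.
From April 5, 1998 through September 18, 1998 inclusive is 167 days; tolling adds 167 days: January 17, 2000 + 167 days = July 2, 2000.
July 2, 2000 is Sunday. The next qualifying day is July 3, 2000.

July 3, 2000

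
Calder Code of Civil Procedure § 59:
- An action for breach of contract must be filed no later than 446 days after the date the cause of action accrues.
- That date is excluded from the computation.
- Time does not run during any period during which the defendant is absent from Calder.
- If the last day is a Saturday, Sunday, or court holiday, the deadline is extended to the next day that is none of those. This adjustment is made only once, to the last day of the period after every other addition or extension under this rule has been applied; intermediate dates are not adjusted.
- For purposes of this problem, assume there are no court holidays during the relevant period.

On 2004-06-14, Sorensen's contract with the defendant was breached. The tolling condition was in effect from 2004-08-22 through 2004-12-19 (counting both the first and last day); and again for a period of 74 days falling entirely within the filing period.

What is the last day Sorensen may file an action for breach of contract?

March 16, 2006

446 days after 2004-06-14 is September 3, 2005.
From August 22, 2004 through December 19, 2004 inclusive is 120 days; tolling adds 120 days: September 3, 2005 + 120 days = January 1, 2006.
Tolling adds 74 days: January 1, 2006 + 74 days = March 16, 2006.
March 16, 2006 is a Thursday and not a court holiday, so no extension applies.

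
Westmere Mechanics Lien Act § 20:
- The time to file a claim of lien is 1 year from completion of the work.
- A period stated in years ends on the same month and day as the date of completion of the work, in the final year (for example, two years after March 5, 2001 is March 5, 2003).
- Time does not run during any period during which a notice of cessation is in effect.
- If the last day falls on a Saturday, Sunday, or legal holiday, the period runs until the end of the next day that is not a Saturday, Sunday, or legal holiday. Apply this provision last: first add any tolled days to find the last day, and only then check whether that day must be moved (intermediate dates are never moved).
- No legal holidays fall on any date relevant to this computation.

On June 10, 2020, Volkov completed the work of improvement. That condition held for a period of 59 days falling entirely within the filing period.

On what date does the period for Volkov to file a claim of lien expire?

August 9, 2021

1 year after June 10, 2020 is June 10, 2021.
Tolling adds 59 days: June 10, 2021 + 59 days = August 8, 2021.
August 8, 2021 is Sunday. The next qualifying day is August 9, 2021.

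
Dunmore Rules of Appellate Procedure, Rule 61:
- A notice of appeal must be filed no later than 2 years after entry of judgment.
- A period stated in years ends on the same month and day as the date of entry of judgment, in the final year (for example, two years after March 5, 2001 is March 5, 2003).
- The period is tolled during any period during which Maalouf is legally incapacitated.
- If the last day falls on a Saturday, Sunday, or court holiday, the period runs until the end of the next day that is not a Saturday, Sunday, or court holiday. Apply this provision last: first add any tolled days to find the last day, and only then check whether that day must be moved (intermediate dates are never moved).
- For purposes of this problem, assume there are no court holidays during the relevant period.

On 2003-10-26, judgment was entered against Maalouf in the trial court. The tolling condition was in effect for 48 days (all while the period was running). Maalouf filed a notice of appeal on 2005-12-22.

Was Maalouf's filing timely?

No

2 years after 2003-10-26 is October 26, 2005.
Tolling adds 48 days: October 26, 2005 + 48 days = December 13, 2005.
December 13, 2005 is a Tuesday and not a court holiday, so no extension applies.
The deadline is December 13, 2005; the filing on December 22, 2005 is after that date.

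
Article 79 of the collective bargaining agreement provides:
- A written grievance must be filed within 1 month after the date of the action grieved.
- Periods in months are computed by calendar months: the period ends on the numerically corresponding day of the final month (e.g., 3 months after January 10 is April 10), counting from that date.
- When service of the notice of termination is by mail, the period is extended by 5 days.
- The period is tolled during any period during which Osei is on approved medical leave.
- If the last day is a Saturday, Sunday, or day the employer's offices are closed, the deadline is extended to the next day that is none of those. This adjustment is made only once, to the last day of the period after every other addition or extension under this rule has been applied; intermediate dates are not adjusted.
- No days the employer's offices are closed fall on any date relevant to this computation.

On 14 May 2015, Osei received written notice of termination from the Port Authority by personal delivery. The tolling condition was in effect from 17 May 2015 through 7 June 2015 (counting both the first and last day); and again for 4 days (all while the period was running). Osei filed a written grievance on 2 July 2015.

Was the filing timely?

1 month after 14 May 2015 is June 14, 2015.
Service was not by mail, so no mail extension applies.
From May 17, 2015 through June 7, 2015 inclusive is 22 days; tolling adds 22 days: June 14, 2015 + 22 days = July 6, 2015.
Tolling adds 4 days: July 6, 2015 + 4 days = July 10, 2015.
July 10, 2015 is a Friday and not a day the employer's offices are closed, so no extension applies.
The deadline is July 10, 2015; the filing on July 2, 2015 is on or before that date.

Yes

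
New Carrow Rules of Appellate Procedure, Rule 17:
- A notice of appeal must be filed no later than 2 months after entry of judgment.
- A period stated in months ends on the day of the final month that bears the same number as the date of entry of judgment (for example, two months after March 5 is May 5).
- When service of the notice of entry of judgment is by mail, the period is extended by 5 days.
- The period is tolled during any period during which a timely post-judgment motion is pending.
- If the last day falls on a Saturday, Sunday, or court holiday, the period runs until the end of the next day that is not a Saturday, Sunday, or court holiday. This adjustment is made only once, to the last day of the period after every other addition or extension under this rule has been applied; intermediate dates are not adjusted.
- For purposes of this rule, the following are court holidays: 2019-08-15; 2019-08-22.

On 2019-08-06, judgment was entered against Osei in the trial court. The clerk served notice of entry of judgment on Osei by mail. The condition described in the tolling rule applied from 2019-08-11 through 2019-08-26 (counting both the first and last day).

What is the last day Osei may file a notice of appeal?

October 28, 2019

2 months after 2019-08-06 is October 6, 2019.
Service was by mail, adding 5 days: October 6, 2019 + 5 days = October 11, 2019.
From August 11, 2019 through August 26, 2019 inclusive is 16 days; tolling adds 16 days: October 11, 2019 + 16 days = October 27, 2019.
October 27, 2019 is Sunday. The next qualifying day is October 28, 2019.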